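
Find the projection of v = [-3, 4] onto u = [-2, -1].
[-4/5, -2/5]

The projection of v onto u is proj_u(v) = ((v·u) / (u·u)) · u.
v·u = (-3)*(-2) + (4)*(-1) = 2.
u·u = (-2)*(-2) + (-1)*(-1) = 5.
coefficient = 2 / 5 = 2/5.
proj_u(v) = 2/5 · [-2, -1] = [-4/5, -2/5].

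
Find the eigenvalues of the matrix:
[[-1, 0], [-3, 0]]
λ = -1 and λ = 0

Characteristic equation: det(A - λI) = 0
λ² - (trace)λ + (det) = 0
λ² - (-1)λ + (0) = 0
λ² + 1λ + 0 = 0
Solving: λ = -1, 0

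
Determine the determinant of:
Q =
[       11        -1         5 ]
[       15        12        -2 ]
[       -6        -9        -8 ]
det(Q) = -1701

Expand along row 0 (cofactor expansion): det(Q) = a*(e*i - f*h) - b*(d*i - f*g) + c*(d*h - e*g), where the 3×3 is [[a, b, c], [d, e, f], [g, h, i]].
Minor M_00 = (12)*(-8) - (-2)*(-9) = -96 - 18 = -114.
Minor M_01 = (15)*(-8) - (-2)*(-6) = -120 - 12 = -132.
Minor M_02 = (15)*(-9) - (12)*(-6) = -135 + 72 = -63.
det(Q) = (11)*(-114) - (-1)*(-132) + (5)*(-63) = -1254 - 132 - 315 = -1701.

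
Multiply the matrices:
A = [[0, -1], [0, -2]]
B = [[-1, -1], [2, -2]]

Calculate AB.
[[-2, 2], [-4, 4]]

Each entry (i,j) of AB = sum over k of A[i][k]*B[k][j].
(AB)[0][0] = (0)*(-1) + (-1)*(2) = -2
(AB)[0][1] = (0)*(-1) + (-1)*(-2) = 2
(AB)[1][0] = (0)*(-1) + (-2)*(2) = -4
(AB)[1][1] = (0)*(-1) + (-2)*(-2) = 4
AB = [[-2, 2], [-4, 4]]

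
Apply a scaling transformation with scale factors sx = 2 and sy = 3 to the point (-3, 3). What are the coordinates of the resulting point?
(-6, 9)

Scaling matrix:
[[2, 0], [0, 3]]
Result: (-3 × 2, 3 × 3) = (-6, 9)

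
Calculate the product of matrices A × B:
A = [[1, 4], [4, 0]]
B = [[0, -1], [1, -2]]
[[4, -9], [0, -4]]

Matrix multiplication:
C[0][0] = 1×0 + 4×1 = 4
C[0][1] = 1×-1 + 4×-2 = -9
C[1][0] = 4×0 + 0×1 = 0
C[1][1] = 4×-1 + 0×-2 = -4
Result: [[4, -9], [0, -4]]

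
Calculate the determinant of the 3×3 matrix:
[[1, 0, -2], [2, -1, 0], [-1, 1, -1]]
-1

Expansion along first row:
det = 1·det([[-1,0],[1,-1]]) - 0·det([[2,0],[-1,-1]]) + -2·det([[2,-1],[-1,1]])
    = 1·(-1·-1 - 0·1) - 0·(2·-1 - 0·-1) + -2·(2·1 - -1·-1)
    = 1·1 - 0·-2 + -2·1
    = 1 + 0 + -2 = -1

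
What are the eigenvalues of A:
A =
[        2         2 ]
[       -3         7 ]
λ = 4, 5

Solve det(A - λI) = 0. For a 2×2 matrix the characteristic equation is λ² - (trace)λ + det = 0.
trace(A) = a + d = 2 + 7 = 9.
det(A) = a*d - b*c = (2)*(7) - (2)*(-3) = 14 + 6 = 20.
Characteristic equation: λ² - (9)λ + (20) = 0.
Discriminant = (9)² - 4*(20) = 81 - 80 = 1.
λ = (9 ± √1) / 2 = (9 ± 1) / 2 = 4, 5.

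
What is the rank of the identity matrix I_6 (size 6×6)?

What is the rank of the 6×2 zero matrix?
rank(I_6) = 6, rank(0) = 0

The identity I_6 has 6 columns that are the standard basis vectors e_1, …, e_6. These are linearly independent, so all 6 columns are pivots and rank(I_6) = 6.
The 6×2 zero matrix has every entry zero, so every row is the zero row and there are no pivots; rank(0) = 0.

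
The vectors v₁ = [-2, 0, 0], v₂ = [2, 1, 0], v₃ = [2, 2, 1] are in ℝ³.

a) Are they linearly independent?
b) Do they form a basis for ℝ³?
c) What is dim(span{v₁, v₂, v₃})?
Yes independent, yes basis, dim = 3

Stack v₁, v₂, v₃ as rows of a 3×3 matrix.
[[-2, 0, 0]; [2, 1, 0]; [2, 2, 1]] is already lower triangular with nonzero diagonal entries (-2, 1, 1), so its determinant is the product of the diagonal entries, det = (-2)·(1)·(1) = -2 ≠ 0, and the rows are linearly independent.
Three linearly independent vectors in ℝ³ form a basis for ℝ³, so dim(span{v₁,v₂,v₃}) = 3.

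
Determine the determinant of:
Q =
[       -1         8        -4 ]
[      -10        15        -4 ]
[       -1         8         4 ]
det(Q) = 520

Expand along row 0 (cofactor expansion): det(Q) = a*(e*i - f*h) - b*(d*i - f*g) + c*(d*h - e*g), where the 3×3 is [[a, b, c], [d, e, f], [g, h, i]].
Minor M_00 = (15)*(4) - (-4)*(8) = 60 + 32 = 92.
Minor M_01 = (-10)*(4) - (-4)*(-1) = -40 - 4 = -44.
Minor M_02 = (-10)*(8) - (15)*(-1) = -80 + 15 = -65.
det(Q) = (-1)*(92) - (8)*(-44) + (-4)*(-65) = -92 + 352 + 260 = 520.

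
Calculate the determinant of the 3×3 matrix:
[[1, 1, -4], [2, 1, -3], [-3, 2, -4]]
-9

Expansion along first row:
det = 1·det([[1,-3],[2,-4]]) - 1·det([[2,-3],[-3,-4]]) + -4·det([[2,1],[-3,2]])
    = 1·(1·-4 - -3·2) - 1·(2·-4 - -3·-3) + -4·(2·2 - 1·-3)
    = 1·2 - 1·-17 + -4·7
    = 2 + 17 + -28 = -9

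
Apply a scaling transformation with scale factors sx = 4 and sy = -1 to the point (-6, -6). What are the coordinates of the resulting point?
(-24, 6)

Scaling matrix:
[[4, 0], [0, -1]]
Result: (-6 × 4, -6 × -1) = (-24, 6)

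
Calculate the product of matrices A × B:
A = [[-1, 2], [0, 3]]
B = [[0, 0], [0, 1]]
[[0, 2], [0, 3]]

Matrix multiplication:
C[0][0] = -1×0 + 2×0 = 0
C[0][1] = -1×0 + 2×1 = 2
C[1][0] = 0×0 + 3×0 = 0
C[1][1] = 0×0 + 3×1 = 3
Result: [[0, 2], [0, 3]]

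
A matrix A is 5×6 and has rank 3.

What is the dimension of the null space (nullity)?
3

The rank-nullity theorem for an m×n matrix states:
rank(A) + nullity(A) = n (the number of columns).
Here n = 6 and rank(A) = 3, so nullity(A) = 6 - 3 = 3.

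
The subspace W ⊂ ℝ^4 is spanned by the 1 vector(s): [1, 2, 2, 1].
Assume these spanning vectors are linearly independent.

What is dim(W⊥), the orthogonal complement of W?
dim(W⊥) = 3

For any subspace W of ℝ^n, dim(W) + dim(W⊥) = n (the whole-space dimension).
Here the given 1 vectors are linearly independent, so dim(W) = 1.
Thus dim(W⊥) = n - dim(W) = 4 - 1 = 3.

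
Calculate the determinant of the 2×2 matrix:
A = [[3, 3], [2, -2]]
-12

For A = [[a, b], [c, d]], det(A) = a*d - b*c.
det(A) = (3)*(-2) - (3)*(2) = -6 - 6 = -12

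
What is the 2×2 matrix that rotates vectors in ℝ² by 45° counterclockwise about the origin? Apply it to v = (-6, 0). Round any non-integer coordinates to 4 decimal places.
R = [[√2/2, -√2/2], [√2/2, √2/2]]; R·v = (-4.2426, -4.2426)

A counterclockwise rotation by angle θ in ℝ² has matrix R(θ) = [[cos θ, -sin θ], [sin θ, cos θ]].
For θ = 45°: cos θ = √2/2, sin θ = √2/2.
R(45°) = [[√2/2, -√2/2], [√2/2, √2/2]].
R·v = [√2/2·-6 + (-√2/2)·0, √2/2·-6 + √2/2·0] = (-4.2426, -4.2426).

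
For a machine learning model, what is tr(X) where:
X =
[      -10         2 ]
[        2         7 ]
tr(X) = -10 + 7 = -3

The trace of a square matrix is the sum of its diagonal entries.
Diagonal entries of X: X[0][0] = -10, X[1][1] = 7.
tr(X) = -10 + 7 = -3.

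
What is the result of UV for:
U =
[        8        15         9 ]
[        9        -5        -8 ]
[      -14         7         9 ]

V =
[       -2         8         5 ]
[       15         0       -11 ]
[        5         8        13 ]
UV =
[      254       136        -8 ]
[     -133         8        -4 ]
[      178       -40       -30 ]

Matrix multiplication: (UV)[i][j] = sum over k of U[i][k] * V[k][j].
  (UV)[0][0] = (8)*(-2) + (15)*(15) + (9)*(5) = 254
  (UV)[0][1] = (8)*(8) + (15)*(0) + (9)*(8) = 136
  (UV)[0][2] = (8)*(5) + (15)*(-11) + (9)*(13) = -8
  (UV)[1][0] = (9)*(-2) + (-5)*(15) + (-8)*(5) = -133
  (UV)[1][1] = (9)*(8) + (-5)*(0) + (-8)*(8) = 8
  (UV)[1][2] = (9)*(5) + (-5)*(-11) + (-8)*(13) = -4
  (UV)[2][0] = (-14)*(-2) + (7)*(15) + (9)*(5) = 178
  (UV)[2][1] = (-14)*(8) + (7)*(0) + (9)*(8) = -40
  (UV)[2][2] = (-14)*(5) + (7)*(-11) + (9)*(13) = -30
UV =
[      254       136        -8 ]
[     -133         8        -4 ]
[      178       -40       -30 ]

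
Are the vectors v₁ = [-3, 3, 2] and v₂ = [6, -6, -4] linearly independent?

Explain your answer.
No, linearly dependent (v₂ = -2·v₁)

Check whether there is a scalar k with v₂ = k·v₁.
Comparing components, k = -2 satisfies -2·[-3, 3, 2] = [6, -6, -4].
Since v₂ is a scalar multiple of v₁, the two vectors are linearly dependent.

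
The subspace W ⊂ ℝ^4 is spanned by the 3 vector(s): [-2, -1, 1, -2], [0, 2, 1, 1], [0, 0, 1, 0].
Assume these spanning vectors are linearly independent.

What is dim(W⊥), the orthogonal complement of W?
dim(W⊥) = 1

For any subspace W of ℝ^n, dim(W) + dim(W⊥) = n (the whole-space dimension).
Here the given 3 vectors are linearly independent, so dim(W) = 3.
Thus dim(W⊥) = n - dim(W) = 4 - 3 = 1.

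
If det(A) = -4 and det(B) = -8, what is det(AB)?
32

Use the multiplicative property of determinants: det(AB) = det(A)*det(B).
det(AB) = (-4)*(-8) = 32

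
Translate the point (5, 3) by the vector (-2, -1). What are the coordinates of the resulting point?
(3, 2)

Translation by (-2, -1):
x' = 5 + -2 = 3
y' = 3 + -1 = 2
Homogeneous matrix: [[1, 0, -2], [0, 1, -1], [0, 0, 1]]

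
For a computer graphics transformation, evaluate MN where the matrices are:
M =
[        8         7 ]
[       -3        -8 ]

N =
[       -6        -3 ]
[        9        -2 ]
MN =
[       15       -38 ]
[      -54        25 ]

Matrix multiplication: (MN)[i][j] = sum over k of M[i][k] * N[k][j].
  (MN)[0][0] = (8)*(-6) + (7)*(9) = 15
  (MN)[0][1] = (8)*(-3) + (7)*(-2) = -38
  (MN)[1][0] = (-3)*(-6) + (-8)*(9) = -54
  (MN)[1][1] = (-3)*(-3) + (-8)*(-2) = 25
MN =
[       15       -38 ]
[      -54        25 ]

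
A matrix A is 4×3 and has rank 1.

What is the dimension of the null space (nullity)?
2

The rank-nullity theorem for an m×n matrix states:
rank(A) + nullity(A) = n (the number of columns).
Here n = 3 and rank(A) = 1, so nullity(A) = 3 - 1 = 2.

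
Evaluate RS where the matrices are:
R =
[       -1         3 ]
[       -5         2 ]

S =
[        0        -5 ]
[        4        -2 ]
RS =
[       12        -1 ]
[        8        21 ]

Matrix multiplication: (RS)[i][j] = sum over k of R[i][k] * S[k][j].
  (RS)[0][0] = (-1)*(0) + (3)*(4) = 12
  (RS)[0][1] = (-1)*(-5) + (3)*(-2) = -1
  (RS)[1][0] = (-5)*(0) + (2)*(4) = 8
  (RS)[1][1] = (-5)*(-5) + (2)*(-2) = 21
RS =
[       12        -1 ]
[        8        21 ]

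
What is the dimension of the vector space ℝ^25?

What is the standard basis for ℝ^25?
Dimension = 25; standard basis = {e_1, e_2, e_3, …, e_25}

ℝ^25 is the space of 25-tuples of real numbers; its dimension is 25.
The standard basis consists of 25 vectors: e_1, e_2, e_3, …, e_25, where e_i is the vector with 1 in position i and 0 elsewhere.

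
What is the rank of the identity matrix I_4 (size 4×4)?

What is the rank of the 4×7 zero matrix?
rank(I_4) = 4, rank(0) = 0

The identity I_4 has 4 columns that are the standard basis vectors e_1, …, e_4. These are linearly independent, so all 4 columns are pivots and rank(I_4) = 4.
The 4×7 zero matrix has every entry zero, so every row is the zero row and there are no pivots; rank(0) = 0.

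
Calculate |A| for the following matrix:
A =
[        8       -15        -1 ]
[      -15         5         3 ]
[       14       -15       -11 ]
det(A) = 1610

Expand along row 0 (cofactor expansion): det(A) = a*(e*i - f*h) - b*(d*i - f*g) + c*(d*h - e*g), where the 3×3 is [[a, b, c], [d, e, f], [g, h, i]].
Minor M_00 = (5)*(-11) - (3)*(-15) = -55 + 45 = -10.
Minor M_01 = (-15)*(-11) - (3)*(14) = 165 - 42 = 123.
Minor M_02 = (-15)*(-15) - (5)*(14) = 225 - 70 = 155.
det(A) = (8)*(-10) - (-15)*(123) + (-1)*(155) = -80 + 1845 - 155 = 1610.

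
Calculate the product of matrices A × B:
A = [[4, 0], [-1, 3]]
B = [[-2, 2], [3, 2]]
[[-8, 8], [11, 4]]

Matrix multiplication:
C[0][0] = 4×-2 + 0×3 = -8
C[0][1] = 4×2 + 0×2 = 8
C[1][0] = -1×-2 + 3×3 = 11
C[1][1] = -1×2 + 3×2 = 4
Result: [[-8, 8], [11, 4]]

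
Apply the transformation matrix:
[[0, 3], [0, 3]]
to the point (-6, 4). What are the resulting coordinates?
(12, 12)

Matrix multiplication:
[[0, 3], [0, 3]] × [-6, 4]ᵀ
= [0×-6 + 3×4, 0×-6 + 3×4]ᵀ
= [12.0000, 12.0000]ᵀ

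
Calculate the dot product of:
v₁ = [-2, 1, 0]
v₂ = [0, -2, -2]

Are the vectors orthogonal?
-2, No

The dot product is the sum of products of corresponding components.
v₁·v₂ = (-2)*(0) + (1)*(-2) + (0)*(-2) = 0 - 2 + 0 = -2.
Two vectors are orthogonal iff their dot product is 0; here the dot product is -2, so the vectors are not orthogonal.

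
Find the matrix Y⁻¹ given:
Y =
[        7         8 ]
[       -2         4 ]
det(Y) = 44
Y⁻¹ =
[     1/11     -2/11 ]
[     1/22      7/44 ]

For a 2×2 matrix Y = [[a, b], [c, d]] with det(Y) ≠ 0, Y⁻¹ = (1/det(Y)) * [[d, -b], [-c, a]].
det(Y) = (7)*(4) - (8)*(-2) = 28 + 16 = 44.
Y⁻¹ = (1/44) * [[4, -8], [2, 7]].
Dividing each entry by 44 and reducing:
Y⁻¹ =
[     1/11     -2/11 ]
[     1/22      7/44 ]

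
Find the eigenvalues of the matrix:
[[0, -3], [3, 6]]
λ = 3 and λ = 3

Characteristic equation: det(A - λI) = 0
λ² - (trace)λ + (det) = 0
λ² - (6)λ + (9) = 0
λ² - 6λ + 9 = 0
Solving: λ = 3, 3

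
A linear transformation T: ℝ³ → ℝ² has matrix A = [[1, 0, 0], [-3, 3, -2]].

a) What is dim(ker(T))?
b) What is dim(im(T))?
dim(ker) = 1, dim(im) = 2

The two rows are not scalar multiples of one another (no single k satisfies row 2 = k × row 1), so they are linearly independent.
Thus rank(A) = 2.
dim(im(T)) = rank(A) = 2.
By the rank-nullity theorem applied to T: ℝ³ → ℝ², rank(A) + nullity(A) = 3 (the domain dimension), so dim(ker(T)) = 3 - 2 = 1.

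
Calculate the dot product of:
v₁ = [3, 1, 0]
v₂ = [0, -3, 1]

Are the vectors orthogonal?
-3, No

The dot product is the sum of products of corresponding components.
v₁·v₂ = (3)*(0) + (1)*(-3) + (0)*(1) = 0 - 3 + 0 = -3.
Two vectors are orthogonal iff their dot product is 0; here the dot product is -3, so the vectors are not orthogonal.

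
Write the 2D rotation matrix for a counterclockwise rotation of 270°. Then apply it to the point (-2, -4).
R = [[0, 1], [-1, 0]]; R·(-2, -4) = (-4, 2)

Rotation matrix formula: R(θ) = [[cos θ, -sin θ], [sin θ, cos θ]]
For θ = 270°:
cos(270°) = 0
sin(270°) = -1
R = [[0, 1], [-1, 0]]
Apply to (-2, -4): [0·-2 + (1)·-4, -1·-2 + 0·-4] = (-4, 2)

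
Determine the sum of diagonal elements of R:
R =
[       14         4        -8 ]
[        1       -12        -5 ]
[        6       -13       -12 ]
tr(R) = 14 - 12 - 12 = -10

The trace of a square matrix is the sum of its diagonal entries.
Diagonal entries of R: R[0][0] = 14, R[1][1] = -12, R[2][2] = -12.
tr(R) = 14 - 12 - 12 = -10.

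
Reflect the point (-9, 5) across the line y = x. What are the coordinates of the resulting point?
(5, -9)

Reflection across line y = x: (-9, 5) → (5, -9)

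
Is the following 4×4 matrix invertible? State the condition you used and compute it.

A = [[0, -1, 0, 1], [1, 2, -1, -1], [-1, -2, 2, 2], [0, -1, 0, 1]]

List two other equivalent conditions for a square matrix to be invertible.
No, not invertible; det(A) = 0 (two rows are equal, so the rows are linearly dependent). Equivalent conditions (failing for this A): rank(A) < 4; Ax = 0 has non-trivial solutions; 0 is an eigenvalue; the columns are linearly dependent.

To check invertibility, compute det(A).
In this matrix, row 0 and the last row are identical, so one row is a scalar multiple of another and the rows are linearly dependent.
A matrix with linearly dependent rows has det = 0 and is not invertible.
Equivalent failed conditions:
- rank(A) < 4.
- Ax = 0 has non-trivial solutions.
- 0 is an eigenvalue.
- The columns are linearly dependent.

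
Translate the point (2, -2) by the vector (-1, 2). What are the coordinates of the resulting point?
(1, 0)

Translation by (-1, 2):
x' = 2 + -1 = 1
y' = -2 + 2 = 0
Homogeneous matrix: [[1, 0, -1], [0, 1, 2], [0, 0, 1]]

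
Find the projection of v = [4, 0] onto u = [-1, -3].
[2/5, 6/5]

The projection of v onto u is proj_u(v) = ((v·u) / (u·u)) · u.
v·u = (4)*(-1) + (0)*(-3) = -4.
u·u = (-1)*(-1) + (-3)*(-3) = 10.
coefficient = -4 / 10 = -2/5.
proj_u(v) = -2/5 · [-1, -3] = [2/5, 6/5].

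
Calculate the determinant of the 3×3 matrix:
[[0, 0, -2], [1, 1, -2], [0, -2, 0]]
4

Expansion along first row:
det = 0·det([[1,-2],[-2,0]]) - 0·det([[1,-2],[0,0]]) + -2·det([[1,1],[0,-2]])
    = 0·(1·0 - -2·-2) - 0·(1·0 - -2·0) + -2·(1·-2 - 1·0)
    = 0·-4 - 0·0 + -2·-2
    = 0 + 0 + 4 = 4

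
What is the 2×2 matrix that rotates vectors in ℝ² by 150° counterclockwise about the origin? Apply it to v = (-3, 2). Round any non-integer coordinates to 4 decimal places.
R = [[-√3/2, -1/2], [1/2, -√3/2]]; R·v = (1.5981, -3.2321)

A counterclockwise rotation by angle θ in ℝ² has matrix R(θ) = [[cos θ, -sin θ], [sin θ, cos θ]].
For θ = 150°: cos θ = -√3/2, sin θ = 1/2.
R(150°) = [[-√3/2, -1/2], [1/2, -√3/2]].
R·v = [-√3/2·-3 + (-1/2)·2, 1/2·-3 + -√3/2·2] = (1.5981, -3.2321).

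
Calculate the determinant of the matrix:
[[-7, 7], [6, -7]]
7

For a 2×2 matrix [[a, b], [c, d]], det = ad - bc
det = (-7)(-7) - (7)(6) = 49 - 42 = 7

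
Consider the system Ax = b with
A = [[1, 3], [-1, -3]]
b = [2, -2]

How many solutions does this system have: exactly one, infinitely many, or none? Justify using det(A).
Infinitely many solutions

det(A) = (1)*(-3) - (3)*(-1) = 0, so A is singular (column 2 is 3 times column 1).
b = [2, -2] = 2 * column 1 of A, so b lies in the column space of A.
A singular matrix whose right-hand side is in its column space gives a 1-parameter family of solutions — infinitely many.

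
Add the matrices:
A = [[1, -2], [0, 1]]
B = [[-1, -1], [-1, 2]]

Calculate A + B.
[[0, -3], [-1, 3]]

Add corresponding elements:
(1)+(-1)=0
(-2)+(-1)=-3
(0)+(-1)=-1
(1)+(2)=3
A + B = [[0, -3], [-1, 3]]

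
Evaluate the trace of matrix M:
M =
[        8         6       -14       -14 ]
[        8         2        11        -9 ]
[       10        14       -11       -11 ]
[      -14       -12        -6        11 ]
tr(M) = 8 + 2 - 11 + 11 = 10

The trace of a square matrix is the sum of its diagonal entries.
Diagonal entries of M: M[0][0] = 8, M[1][1] = 2, M[2][2] = -11, M[3][3] = 11.
tr(M) = 8 + 2 - 11 + 11 = 10.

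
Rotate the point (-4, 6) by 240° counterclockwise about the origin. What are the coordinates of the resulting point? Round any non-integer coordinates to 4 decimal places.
(7.1962, 0.4641)

Rotation matrix R(θ) = [[cos θ, -sin θ], [sin θ, cos θ]]; for θ = 240°:
R = [[-1/2, √3/2], [-√3/2, -1/2]]
Result: R × [-4, 6]ᵀ = [-1/2·-4 + (√3/2)·6, -√3/2·-4 + (-1/2)·6]ᵀ = (7.1962, 0.4641)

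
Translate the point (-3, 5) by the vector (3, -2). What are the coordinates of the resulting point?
(0, 3)

Translation by (3, -2):
x' = -3 + 3 = 0
y' = 5 + -2 = 3
Homogeneous matrix: [[1, 0, 3], [0, 1, -2], [0, 0, 1]]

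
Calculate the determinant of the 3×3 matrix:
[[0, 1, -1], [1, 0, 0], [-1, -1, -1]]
2

Expansion along first row:
det = 0·det([[0,0],[-1,-1]]) - 1·det([[1,0],[-1,-1]]) + -1·det([[1,0],[-1,-1]])
    = 0·(0·-1 - 0·-1) - 1·(1·-1 - 0·-1) + -1·(1·-1 - 0·-1)
    = 0·0 - 1·-1 + -1·-1
    = 0 + 1 + 1 = 2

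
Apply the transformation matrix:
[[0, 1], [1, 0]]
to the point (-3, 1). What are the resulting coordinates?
(1, -3)

Matrix multiplication:
[[0, 1], [1, 0]] × [-3, 1]ᵀ
= [0×-3 + 1×1, 1×-3 + 0×1]ᵀ
= [1.0000, -3.0000]ᵀ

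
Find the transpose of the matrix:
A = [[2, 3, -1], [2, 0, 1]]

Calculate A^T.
[[2, 2], [3, 0], [-1, 1]]

The transpose sends entry (i,j) to (j,i); rows become columns.
Row 0 of A: [2, 3, -1] -> column 0 of A^T.
Row 1 of A: [2, 0, 1] -> column 1 of A^T.
A^T = [[2, 2], [3, 0], [-1, 1]]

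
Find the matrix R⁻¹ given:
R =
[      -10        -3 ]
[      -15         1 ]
det(R) = -55
R⁻¹ =
[    -1/55     -3/55 ]
[    -3/11      2/11 ]

For a 2×2 matrix R = [[a, b], [c, d]] with det(R) ≠ 0, R⁻¹ = (1/det(R)) * [[d, -b], [-c, a]].
det(R) = (-10)*(1) - (-3)*(-15) = -10 - 45 = -55.
R⁻¹ = (1/-55) * [[1, 3], [15, -10]].
Dividing each entry by -55 and reducing:
R⁻¹ =
[    -1/55     -3/55 ]
[    -3/11      2/11 ]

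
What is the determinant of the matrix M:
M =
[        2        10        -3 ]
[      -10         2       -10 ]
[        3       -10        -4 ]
det(M) = -1198

Expand along row 0 (cofactor expansion): det(M) = a*(e*i - f*h) - b*(d*i - f*g) + c*(d*h - e*g), where the 3×3 is [[a, b, c], [d, e, f], [g, h, i]].
Minor M_00 = (2)*(-4) - (-10)*(-10) = -8 - 100 = -108.
Minor M_01 = (-10)*(-4) - (-10)*(3) = 40 + 30 = 70.
Minor M_02 = (-10)*(-10) - (2)*(3) = 100 - 6 = 94.
det(M) = (2)*(-108) - (10)*(70) + (-3)*(94) = -216 - 700 - 282 = -1198.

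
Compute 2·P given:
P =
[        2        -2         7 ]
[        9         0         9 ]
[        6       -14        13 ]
2P =
[        4        -4        14 ]
[       18         0        18 ]
[       12       -28        26 ]

Scalar multiplication is elementwise: (2P)[i][j] = 2 * P[i][j].
  (2P)[0][0] = 2 * (2) = 4
  (2P)[0][1] = 2 * (-2) = -4
  (2P)[0][2] = 2 * (7) = 14
  (2P)[1][0] = 2 * (9) = 18
  (2P)[1][1] = 2 * (0) = 0
  (2P)[1][2] = 2 * (9) = 18
  (2P)[2][0] = 2 * (6) = 12
  (2P)[2][1] = 2 * (-14) = -28
  (2P)[2][2] = 2 * (13) = 26
2P =
[        4        -4        14 ]
[       18         0        18 ]
[       12       -28        26 ]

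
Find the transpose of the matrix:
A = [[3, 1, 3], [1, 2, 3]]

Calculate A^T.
[[3, 1], [1, 2], [3, 3]]

The transpose sends entry (i,j) to (j,i); rows become columns.
Row 0 of A: [3, 1, 3] -> column 0 of A^T.
Row 1 of A: [1, 2, 3] -> column 1 of A^T.
A^T = [[3, 1], [1, 2], [3, 3]]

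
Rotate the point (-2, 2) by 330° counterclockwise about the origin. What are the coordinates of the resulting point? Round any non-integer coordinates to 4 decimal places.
(-0.7321, 2.7321)

Rotation matrix R(θ) = [[cos θ, -sin θ], [sin θ, cos θ]]; for θ = 330°:
R = [[√3/2, 1/2], [-1/2, √3/2]]
Result: R × [-2, 2]ᵀ = [√3/2·-2 + (1/2)·2, -1/2·-2 + (√3/2)·2]ᵀ = (-0.7321, 2.7321)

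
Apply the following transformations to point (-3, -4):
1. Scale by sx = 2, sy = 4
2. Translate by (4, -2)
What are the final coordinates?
(-2, -18)

Step 1: Scale (-3, -4) by (sx, sy) = (2, 4) → (-6, -16)
Step 2: Translate by (4, -2) → (-2, -18)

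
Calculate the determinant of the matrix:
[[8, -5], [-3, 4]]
17

For a 2×2 matrix [[a, b], [c, d]], det = ad - bc
det = (8)(4) - (-5)(-3) = 32 - 15 = 17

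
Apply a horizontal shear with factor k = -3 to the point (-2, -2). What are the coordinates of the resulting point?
(4, -2)

Shear matrix for horizontal shear with factor k = -3:
[[1, -3], [0, 1]]
Result: (-2, -2) → (4, -2)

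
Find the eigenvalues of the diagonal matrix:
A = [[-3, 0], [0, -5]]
λ₁ = -3, λ₂ = -5

The characteristic polynomial of A is det(A - λI) = (-3 - λ)(-5 - λ) = 0.
The roots are λ = -3 and λ = -5, so the eigenvalues are the diagonal entries.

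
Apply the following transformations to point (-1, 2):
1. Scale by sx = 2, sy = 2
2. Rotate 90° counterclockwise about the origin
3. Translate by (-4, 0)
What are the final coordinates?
(-8, -2)

Step 1: Scale → (-2, 4)
Step 2: Rotate 90° → (-4, -2)
Step 3: Translate → (-8, -2)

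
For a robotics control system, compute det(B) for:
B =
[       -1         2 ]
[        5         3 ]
det(B) = -13

For a 2×2 matrix [[a, b], [c, d]], det = a*d - b*c.
det(B) = (-1)*(3) - (2)*(5) = -3 - 10 = -13.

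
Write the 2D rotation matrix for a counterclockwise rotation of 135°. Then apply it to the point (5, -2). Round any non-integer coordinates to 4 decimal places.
R = [[-√2/2, -√2/2], [√2/2, -√2/2]]; R·(5, -2) = (-2.1213, 4.9497)

Rotation matrix formula: R(θ) = [[cos θ, -sin θ], [sin θ, cos θ]]
For θ = 135°:
cos(135°) = -√2/2
sin(135°) = √2/2
R = [[-√2/2, -√2/2], [√2/2, -√2/2]]
Apply to (5, -2): [-√2/2·5 + (-√2/2)·-2, √2/2·5 + -√2/2·-2] = (-2.1213, 4.9497)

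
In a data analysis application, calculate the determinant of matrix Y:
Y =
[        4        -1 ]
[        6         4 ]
det(Y) = 22

For a 2×2 matrix [[a, b], [c, d]], det = a*d - b*c.
det(Y) = (4)*(4) - (-1)*(6) = 16 + 6 = 22.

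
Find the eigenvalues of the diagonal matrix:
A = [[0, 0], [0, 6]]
λ₁ = 0, λ₂ = 6

The characteristic polynomial of A is det(A - λI) = (0 - λ)(6 - λ) = 0.
The roots are λ = 0 and λ = 6, so the eigenvalues are the diagonal entries.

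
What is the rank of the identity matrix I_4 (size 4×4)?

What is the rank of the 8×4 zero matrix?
rank(I_4) = 4, rank(0) = 0

The identity I_4 has 4 columns that are the standard basis vectors e_1, …, e_4. These are linearly independent, so all 4 columns are pivots and rank(I_4) = 4.
The 8×4 zero matrix has every entry zero, so every row is the zero row and there are no pivots; rank(0) = 0.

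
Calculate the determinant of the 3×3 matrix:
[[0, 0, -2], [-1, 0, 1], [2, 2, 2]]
4

Expansion along first row:
det = 0·det([[0,1],[2,2]]) - 0·det([[-1,1],[2,2]]) + -2·det([[-1,0],[2,2]])
    = 0·(0·2 - 1·2) - 0·(-1·2 - 1·2) + -2·(-1·2 - 0·2)
    = 0·-2 - 0·-4 + -2·-2
    = 0 + 0 + 4 = 4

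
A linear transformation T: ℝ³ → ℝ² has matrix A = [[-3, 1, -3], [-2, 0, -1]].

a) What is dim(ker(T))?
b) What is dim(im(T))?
dim(ker) = 1, dim(im) = 2

The two rows are not scalar multiples of one another (no single k satisfies row 2 = k × row 1), so they are linearly independent.
Thus rank(A) = 2.
dim(im(T)) = rank(A) = 2.
By the rank-nullity theorem applied to T: ℝ³ → ℝ², rank(A) + nullity(A) = 3 (the domain dimension), so dim(ker(T)) = 3 - 2 = 1.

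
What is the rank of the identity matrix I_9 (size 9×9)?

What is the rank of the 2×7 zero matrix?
rank(I_9) = 9, rank(0) = 0

The identity I_9 has 9 columns that are the standard basis vectors e_1, …, e_9. These are linearly independent, so all 9 columns are pivots and rank(I_9) = 9.
The 2×7 zero matrix has every entry zero, so every row is the zero row and there are no pivots; rank(0) = 0.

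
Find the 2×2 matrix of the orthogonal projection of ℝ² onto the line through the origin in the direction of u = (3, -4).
[[9/25, -12/25], [-12/25, 16/25]]

The orthogonal projection onto the line spanned by a nonzero vector u = (a, b) has matrix P = (u uᵀ) / (uᵀ u) = (1/(a² + b²)) · [[a², ab], [ab, b²]].
Here u = (3, -4), so a² + b² = 9 + 16 = 25.
P = (1/25) · [[9, -12], [-12, 16]] = [[9/25, -12/25], [-12/25, 16/25]].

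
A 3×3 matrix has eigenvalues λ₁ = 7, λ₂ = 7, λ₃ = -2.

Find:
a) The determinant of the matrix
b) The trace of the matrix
det = -98, trace = 12

Two standard eigenvalue identities:
- det(A) equals the product of the eigenvalues (counted with multiplicity).
- trace(A) equals the sum of the eigenvalues.
det(A) = (7)*(7)*(-2) = -98.
trace(A) = 7 + 7 - 2 = 12.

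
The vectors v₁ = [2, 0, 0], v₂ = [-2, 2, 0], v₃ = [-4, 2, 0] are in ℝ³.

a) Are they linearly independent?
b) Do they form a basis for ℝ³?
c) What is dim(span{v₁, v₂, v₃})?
Not independent, not a basis, dim(span) = 2

Check whether v₃ can be written as a linear combination of v₁ and v₂.
v₃ = (-1)·v₁ + (1)·v₂ = [-4, 2, 0], so the three vectors are linearly dependent.
Thus they do not form a basis for ℝ³, and dim(span{v₁, v₂, v₃}) = 2 (spanned by v₁ and v₂).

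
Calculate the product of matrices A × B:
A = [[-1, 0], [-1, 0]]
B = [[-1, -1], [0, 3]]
[[1, 1], [1, 1]]

Matrix multiplication:
C[0][0] = -1×-1 + 0×0 = 1
C[0][1] = -1×-1 + 0×3 = 1
C[1][0] = -1×-1 + 0×0 = 1
C[1][1] = -1×-1 + 0×3 = 1
Result: [[1, 1], [1, 1]]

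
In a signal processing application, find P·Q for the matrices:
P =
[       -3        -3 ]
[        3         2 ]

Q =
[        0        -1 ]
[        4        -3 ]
PQ =
[      -12        12 ]
[        8        -9 ]

Matrix multiplication: (PQ)[i][j] = sum over k of P[i][k] * Q[k][j].
  (PQ)[0][0] = (-3)*(0) + (-3)*(4) = -12
  (PQ)[0][1] = (-3)*(-1) + (-3)*(-3) = 12
  (PQ)[1][0] = (3)*(0) + (2)*(4) = 8
  (PQ)[1][1] = (3)*(-1) + (2)*(-3) = -9
PQ =
[      -12        12 ]
[        8        -9 ]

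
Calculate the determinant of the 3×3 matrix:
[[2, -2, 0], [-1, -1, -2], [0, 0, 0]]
0

Expansion along first row:
det = 2·det([[-1,-2],[0,0]]) - -2·det([[-1,-2],[0,0]]) + 0·det([[-1,-1],[0,0]])
    = 2·(-1·0 - -2·0) - -2·(-1·0 - -2·0) + 0·(-1·0 - -1·0)
    = 2·0 - -2·0 + 0·0
    = 0 + 0 + 0 = 0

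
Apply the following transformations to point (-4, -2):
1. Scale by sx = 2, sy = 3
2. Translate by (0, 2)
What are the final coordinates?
(-8, -4)

Step 1: Scale (-4, -2) by (sx, sy) = (2, 3) → (-8, -6)
Step 2: Translate by (0, 2) → (-8, -4)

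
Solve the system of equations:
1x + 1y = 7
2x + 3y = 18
x = 3, y = 4

Use elimination (row reduction):
Equation 1: 1x + 1y = 7.
Equation 2: 2x + 3y = 18.
Multiply Eq1 by 2 and Eq2 by 1: 2x + 2y = 14;  2x + 3y = 18.
Subtract: (1)y = 4, so y = 4.
Back-substitute into Eq1: 1x + 1*(4) = 7, so x = 3.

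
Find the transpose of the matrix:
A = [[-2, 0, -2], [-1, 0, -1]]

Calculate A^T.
[[-2, -1], [0, 0], [-2, -1]]

The transpose sends entry (i,j) to (j,i); rows become columns.
Row 0 of A: [-2, 0, -2] -> column 0 of A^T.
Row 1 of A: [-1, 0, -1] -> column 1 of A^T.
A^T = [[-2, -1], [0, 0], [-2, -1]]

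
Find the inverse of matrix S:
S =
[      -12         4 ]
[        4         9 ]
det(S) = -124
S⁻¹ =
[   -9/124      1/31 ]
[     1/31      3/31 ]

For a 2×2 matrix S = [[a, b], [c, d]] with det(S) ≠ 0, S⁻¹ = (1/det(S)) * [[d, -b], [-c, a]].
det(S) = (-12)*(9) - (4)*(4) = -108 - 16 = -124.
S⁻¹ = (1/-124) * [[9, -4], [-4, -12]].
Dividing each entry by -124 and reducing:
S⁻¹ =
[   -9/124      1/31 ]
[     1/31      3/31 ]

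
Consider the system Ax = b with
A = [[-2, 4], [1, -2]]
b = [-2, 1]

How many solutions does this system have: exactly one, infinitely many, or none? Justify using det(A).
Infinitely many solutions

det(A) = (-2)*(-2) - (4)*(1) = 0, so A is singular (column 2 is -2 times column 1).
b = [-2, 1] = 1 * column 1 of A, so b lies in the column space of A.
A singular matrix whose right-hand side is in its column space gives a 1-parameter family of solutions — infinitely many.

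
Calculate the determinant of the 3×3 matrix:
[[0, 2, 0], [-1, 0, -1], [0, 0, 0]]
0

Expansion along first row:
det = 0·det([[0,-1],[0,0]]) - 2·det([[-1,-1],[0,0]]) + 0·det([[-1,0],[0,0]])
    = 0·(0·0 - -1·0) - 2·(-1·0 - -1·0) + 0·(-1·0 - 0·0)
    = 0·0 - 2·0 + 0·0
    = 0 + 0 + 0 = 0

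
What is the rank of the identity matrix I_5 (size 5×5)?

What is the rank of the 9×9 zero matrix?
rank(I_5) = 5, rank(0) = 0

The identity I_5 has 5 columns that are the standard basis vectors e_1, …, e_5. These are linearly independent, so all 5 columns are pivots and rank(I_5) = 5.
The 9×9 zero matrix has every entry zero, so every row is the zero row and there are no pivots; rank(0) = 0.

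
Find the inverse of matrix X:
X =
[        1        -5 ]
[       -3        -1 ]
det(X) = -16
X⁻¹ =
[     1/16     -5/16 ]
[    -3/16     -1/16 ]

For a 2×2 matrix X = [[a, b], [c, d]] with det(X) ≠ 0, X⁻¹ = (1/det(X)) * [[d, -b], [-c, a]].
det(X) = (1)*(-1) - (-5)*(-3) = -1 - 15 = -16.
X⁻¹ = (1/-16) * [[-1, 5], [3, 1]].
Dividing each entry by -16 and reducing:
X⁻¹ =
[     1/16     -5/16 ]
[    -3/16     -1/16 ]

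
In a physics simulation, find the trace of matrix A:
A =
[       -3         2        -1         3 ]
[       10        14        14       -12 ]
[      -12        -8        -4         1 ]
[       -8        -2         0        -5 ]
tr(A) = -3 + 14 - 4 - 5 = 2

The trace of a square matrix is the sum of its diagonal entries.
Diagonal entries of A: A[0][0] = -3, A[1][1] = 14, A[2][2] = -4, A[3][3] = -5.
tr(A) = -3 + 14 - 4 - 5 = 2.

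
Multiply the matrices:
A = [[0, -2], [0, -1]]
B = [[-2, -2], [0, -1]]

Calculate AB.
[[0, 2], [0, 1]]

Each entry (i,j) of AB = sum over k of A[i][k]*B[k][j].
(AB)[0][0] = (0)*(-2) + (-2)*(0) = 0
(AB)[0][1] = (0)*(-2) + (-2)*(-1) = 2
(AB)[1][0] = (0)*(-2) + (-1)*(0) = 0
(AB)[1][1] = (0)*(-2) + (-1)*(-1) = 1
AB = [[0, 2], [0, 1]]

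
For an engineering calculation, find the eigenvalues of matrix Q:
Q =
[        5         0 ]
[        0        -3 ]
λ = -3, 5

Solve det(Q - λI) = 0. For a 2×2 matrix the characteristic equation is λ² - (trace)λ + det = 0.
trace(Q) = a + d = 5 - 3 = 2.
det(Q) = a*d - b*c = (5)*(-3) - (0)*(0) = -15 - 0 = -15.
Characteristic equation: λ² - (2)λ + (-15) = 0.
Discriminant = (2)² - 4*(-15) = 4 + 60 = 64.
λ = (2 ± √64) / 2 = (2 ± 8) / 2 = -3, 5.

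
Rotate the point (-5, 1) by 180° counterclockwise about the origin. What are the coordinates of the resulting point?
(5, -1)

Rotation matrix R(θ) = [[cos θ, -sin θ], [sin θ, cos θ]]; for θ = 180°:
R = [[-1, 0], [0, -1]]
Result: R × [-5, 1]ᵀ = [-1·-5 + (0)·1, 0·-5 + (-1)·1]ᵀ = (5, -1)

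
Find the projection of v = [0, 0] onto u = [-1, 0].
[0, 0]

The projection of v onto u is proj_u(v) = ((v·u) / (u·u)) · u.
v·u = (0)*(-1) + (0)*(0) = 0.
u·u = (-1)*(-1) + (0)*(0) = 1.
coefficient = 0 / 1 = 0.
proj_u(v) = 0 · [-1, 0] = [0, 0].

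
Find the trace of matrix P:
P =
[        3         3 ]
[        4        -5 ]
tr(P) = 3 - 5 = -2

The trace of a square matrix is the sum of its diagonal entries.
Diagonal entries of P: P[0][0] = 3, P[1][1] = -5.
tr(P) = 3 - 5 = -2.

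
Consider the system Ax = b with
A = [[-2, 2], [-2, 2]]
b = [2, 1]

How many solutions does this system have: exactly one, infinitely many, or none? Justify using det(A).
No solution

det(A) = (-2)*(2) - (2)*(-2) = 0, so A is singular.
The column space of A is span(column 1) = span([-2, -2]).
b = [2, 1] is not a scalar multiple of column 1, so b ∉ column space and the system is inconsistent — no solution.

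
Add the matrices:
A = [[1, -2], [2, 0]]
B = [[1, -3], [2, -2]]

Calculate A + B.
[[2, -5], [4, -2]]

Add corresponding elements:
(1)+(1)=2
(-2)+(-3)=-5
(2)+(2)=4
(0)+(-2)=-2
A + B = [[2, -5], [4, -2]]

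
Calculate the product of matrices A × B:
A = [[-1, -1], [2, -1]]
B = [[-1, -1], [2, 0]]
[[-1, 1], [-4, -2]]

Matrix multiplication:
C[0][0] = -1×-1 + -1×2 = -1
C[0][1] = -1×-1 + -1×0 = 1
C[1][0] = 2×-1 + -1×2 = -4
C[1][1] = 2×-1 + -1×0 = -2
Result: [[-1, 1], [-4, -2]]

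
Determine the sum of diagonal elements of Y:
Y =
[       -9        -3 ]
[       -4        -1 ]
tr(Y) = -9 - 1 = -10

The trace of a square matrix is the sum of its diagonal entries.
Diagonal entries of Y: Y[0][0] = -9, Y[1][1] = -1.
tr(Y) = -9 - 1 = -10.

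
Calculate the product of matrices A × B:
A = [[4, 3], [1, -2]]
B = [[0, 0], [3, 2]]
[[9, 6], [-6, -4]]

Matrix multiplication:
C[0][0] = 4×0 + 3×3 = 9
C[0][1] = 4×0 + 3×2 = 6
C[1][0] = 1×0 + -2×3 = -6
C[1][1] = 1×0 + -2×2 = -4
Result: [[9, 6], [-6, -4]]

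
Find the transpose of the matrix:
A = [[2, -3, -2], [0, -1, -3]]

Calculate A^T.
[[2, 0], [-3, -1], [-2, -3]]

The transpose sends entry (i,j) to (j,i); rows become columns.
Row 0 of A: [2, -3, -2] -> column 0 of A^T.
Row 1 of A: [0, -1, -3] -> column 1 of A^T.
A^T = [[2, 0], [-3, -1], [-2, -3]]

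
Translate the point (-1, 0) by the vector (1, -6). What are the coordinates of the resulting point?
(0, -6)

Translation by (1, -6):
x' = -1 + 1 = 0
y' = 0 + -6 = -6
Homogeneous matrix: [[1, 0, 1], [0, 1, -6], [0, 0, 1]]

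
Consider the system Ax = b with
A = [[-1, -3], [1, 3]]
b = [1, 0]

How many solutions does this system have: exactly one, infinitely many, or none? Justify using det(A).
No solution

det(A) = (-1)*(3) - (-3)*(1) = 0, so A is singular.
The column space of A is span(column 1) = span([-1, 1]).
b = [1, 0] is not a scalar multiple of column 1, so b ∉ column space and the system is inconsistent — no solution.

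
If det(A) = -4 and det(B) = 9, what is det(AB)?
-36

Use the multiplicative property of determinants: det(AB) = det(A)*det(B).
det(AB) = (-4)*(9) = -36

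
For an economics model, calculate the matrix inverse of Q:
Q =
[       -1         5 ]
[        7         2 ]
det(Q) = -37
Q⁻¹ =
[    -2/37      5/37 ]
[     7/37      1/37 ]

For a 2×2 matrix Q = [[a, b], [c, d]] with det(Q) ≠ 0, Q⁻¹ = (1/det(Q)) * [[d, -b], [-c, a]].
det(Q) = (-1)*(2) - (5)*(7) = -2 - 35 = -37.
Q⁻¹ = (1/-37) * [[2, -5], [-7, -1]].
Dividing each entry by -37 and reducing:
Q⁻¹ =
[    -2/37      5/37 ]
[     7/37      1/37 ]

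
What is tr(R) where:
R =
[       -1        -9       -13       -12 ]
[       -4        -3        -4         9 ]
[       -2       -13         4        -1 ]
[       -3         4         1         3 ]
tr(R) = -1 - 3 + 4 + 3 = 3

The trace of a square matrix is the sum of its diagonal entries.
Diagonal entries of R: R[0][0] = -1, R[1][1] = -3, R[2][2] = 4, R[3][3] = 3.
tr(R) = -1 - 3 + 4 + 3 = 3.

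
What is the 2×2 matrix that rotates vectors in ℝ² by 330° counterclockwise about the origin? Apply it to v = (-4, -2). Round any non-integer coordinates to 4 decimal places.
R = [[√3/2, 1/2], [-1/2, √3/2]]; R·v = (-4.4641, 0.2679)

A counterclockwise rotation by angle θ in ℝ² has matrix R(θ) = [[cos θ, -sin θ], [sin θ, cos θ]].
For θ = 330°: cos θ = √3/2, sin θ = -1/2.
R(330°) = [[√3/2, 1/2], [-1/2, √3/2]].
R·v = [√3/2·-4 + (1/2)·-2, -1/2·-4 + √3/2·-2] = (-4.4641, 0.2679).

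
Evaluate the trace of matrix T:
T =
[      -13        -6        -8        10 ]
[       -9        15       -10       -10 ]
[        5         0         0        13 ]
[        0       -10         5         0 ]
tr(T) = -13 + 15 + 0 + 0 = 2

The trace of a square matrix is the sum of its diagonal entries.
Diagonal entries of T: T[0][0] = -13, T[1][1] = 15, T[2][2] = 0, T[3][3] = 0.
tr(T) = -13 + 15 + 0 + 0 = 2.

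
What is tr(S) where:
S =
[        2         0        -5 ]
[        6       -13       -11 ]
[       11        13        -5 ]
tr(S) = 2 - 13 - 5 = -16

The trace of a square matrix is the sum of its diagonal entries.
Diagonal entries of S: S[0][0] = 2, S[1][1] = -13, S[2][2] = -5.
tr(S) = 2 - 13 - 5 = -16.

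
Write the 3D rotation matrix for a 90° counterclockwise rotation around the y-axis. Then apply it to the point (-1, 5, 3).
R = [[0, 0, 1], [0, 1, 0], [-1, 0, 0]]; R·(-1, 5, 3) = (3, 5, 1)

Rotation matrix for 90° around y-axis:
cos(90°) = 0, sin(90°) = 1
R = [[0, 0, 1], [0, 1, 0], [-1, 0, 0]]
Apply to (-1, 5, 3): R·[-1, 5, 3]ᵀ = (3, 5, 1)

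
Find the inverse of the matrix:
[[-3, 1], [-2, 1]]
[[-1, 1], [-2, 3]]

For [[a,b],[c,d]], inverse = (1/det)·[[d,-b],[-c,a]]
det = -3·1 - 1·-2 = -1
Inverse = (1/-1)·[[1, -1], [2, -3]]
        = [[-1, 1], [-2, 3]]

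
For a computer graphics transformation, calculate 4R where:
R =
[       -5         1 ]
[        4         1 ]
4R =
[      -20         4 ]
[       16         4 ]

Scalar multiplication is elementwise: (4R)[i][j] = 4 * R[i][j].
  (4R)[0][0] = 4 * (-5) = -20
  (4R)[0][1] = 4 * (1) = 4
  (4R)[1][0] = 4 * (4) = 16
  (4R)[1][1] = 4 * (1) = 4
4R =
[      -20         4 ]
[       16         4 ]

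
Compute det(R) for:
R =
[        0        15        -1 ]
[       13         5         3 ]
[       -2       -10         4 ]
det(R) = -750

Expand along row 0 (cofactor expansion): det(R) = a*(e*i - f*h) - b*(d*i - f*g) + c*(d*h - e*g), where the 3×3 is [[a, b, c], [d, e, f], [g, h, i]].
Minor M_00 = (5)*(4) - (3)*(-10) = 20 + 30 = 50.
Minor M_01 = (13)*(4) - (3)*(-2) = 52 + 6 = 58.
Minor M_02 = (13)*(-10) - (5)*(-2) = -130 + 10 = -120.
det(R) = (0)*(50) - (15)*(58) + (-1)*(-120) = 0 - 870 + 120 = -750.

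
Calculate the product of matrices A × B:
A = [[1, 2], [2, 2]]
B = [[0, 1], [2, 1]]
[[4, 3], [4, 4]]

Matrix multiplication:
C[0][0] = 1×0 + 2×2 = 4
C[0][1] = 1×1 + 2×1 = 3
C[1][0] = 2×0 + 2×2 = 4
C[1][1] = 2×1 + 2×1 = 4
Result: [[4, 3], [4, 4]]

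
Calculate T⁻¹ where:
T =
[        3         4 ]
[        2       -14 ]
det(T) = -50
T⁻¹ =
[     7/25      2/25 ]
[     1/25     -3/50 ]

For a 2×2 matrix T = [[a, b], [c, d]] with det(T) ≠ 0, T⁻¹ = (1/det(T)) * [[d, -b], [-c, a]].
det(T) = (3)*(-14) - (4)*(2) = -42 - 8 = -50.
T⁻¹ = (1/-50) * [[-14, -4], [-2, 3]].
Dividing each entry by -50 and reducing:
T⁻¹ =
[     7/25      2/25 ]
[     1/25     -3/50 ]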